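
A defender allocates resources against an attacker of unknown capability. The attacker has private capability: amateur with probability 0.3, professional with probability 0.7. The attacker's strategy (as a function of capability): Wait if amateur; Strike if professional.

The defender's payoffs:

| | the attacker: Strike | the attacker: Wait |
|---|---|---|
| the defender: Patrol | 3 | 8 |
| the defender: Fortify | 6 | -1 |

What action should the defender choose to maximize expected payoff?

Patrol

E[Patrol] = 0.3·(8) + 0.7·(3) = 4.5
E[Fortify] = 0.3·(-1) + 0.7·(6) = 3.9
Best response: Patrol (4.5 is the largest).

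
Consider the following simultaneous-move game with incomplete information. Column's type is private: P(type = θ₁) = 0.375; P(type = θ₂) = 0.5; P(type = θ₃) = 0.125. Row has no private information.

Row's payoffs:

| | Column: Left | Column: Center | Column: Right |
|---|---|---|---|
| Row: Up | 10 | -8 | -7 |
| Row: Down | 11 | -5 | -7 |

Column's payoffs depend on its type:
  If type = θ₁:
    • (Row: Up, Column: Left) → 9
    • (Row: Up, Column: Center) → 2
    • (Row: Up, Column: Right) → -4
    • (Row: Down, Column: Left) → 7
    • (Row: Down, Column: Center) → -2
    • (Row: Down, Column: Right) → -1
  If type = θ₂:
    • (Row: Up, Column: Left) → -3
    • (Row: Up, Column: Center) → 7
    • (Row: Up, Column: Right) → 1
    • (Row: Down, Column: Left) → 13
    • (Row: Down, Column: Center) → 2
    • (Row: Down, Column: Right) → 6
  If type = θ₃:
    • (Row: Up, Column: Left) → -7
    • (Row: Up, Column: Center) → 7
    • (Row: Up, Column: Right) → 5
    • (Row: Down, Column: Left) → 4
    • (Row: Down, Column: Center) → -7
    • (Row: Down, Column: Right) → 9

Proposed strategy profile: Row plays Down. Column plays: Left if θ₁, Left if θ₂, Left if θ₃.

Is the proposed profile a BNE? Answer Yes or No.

No

Row plays Down: E[Down] = 0.375·(11) + 0.5·(11) + 0.125·(11) = 11; E[Up] = 10. Best-responding. ✓
Column (type θ₁), facing Down: Left gives 7, Center gives -2, Right gives -1. Proposed Left is best. ✓
Column (type θ₂), facing Down: Left gives 13, Center gives 2, Right gives 6. Proposed Left is best. ✓
Column (type θ₃), facing Down: Left gives 4, Center gives -7, Right gives 9. Proposed Left is not best — profitable deviation exists. ✗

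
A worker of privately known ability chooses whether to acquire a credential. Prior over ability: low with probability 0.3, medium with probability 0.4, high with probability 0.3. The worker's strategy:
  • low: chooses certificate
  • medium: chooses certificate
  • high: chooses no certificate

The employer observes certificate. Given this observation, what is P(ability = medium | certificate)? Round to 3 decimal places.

0.571

P(certificate) = 0.3·1 + 0.4·1 + 0.3·0 = 0.7
P(medium | certificate) = (0.4·1) / 0.7 = 0.4 / 0.7 = 0.571429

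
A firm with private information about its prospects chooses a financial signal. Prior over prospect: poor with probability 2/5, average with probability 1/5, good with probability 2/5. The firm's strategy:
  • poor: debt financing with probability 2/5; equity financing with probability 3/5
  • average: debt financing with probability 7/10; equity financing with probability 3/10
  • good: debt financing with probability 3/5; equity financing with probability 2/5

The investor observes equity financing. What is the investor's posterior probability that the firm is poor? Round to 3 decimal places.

0.522

P(equity financing) = (2/5)·(3/5) + (1/5)·(3/10) + (2/5)·(2/5) = 23/50
P(poor | equity financing) = ((2/5)·(3/5)) / (23/50) = (6/25) / (23/50) = 12/23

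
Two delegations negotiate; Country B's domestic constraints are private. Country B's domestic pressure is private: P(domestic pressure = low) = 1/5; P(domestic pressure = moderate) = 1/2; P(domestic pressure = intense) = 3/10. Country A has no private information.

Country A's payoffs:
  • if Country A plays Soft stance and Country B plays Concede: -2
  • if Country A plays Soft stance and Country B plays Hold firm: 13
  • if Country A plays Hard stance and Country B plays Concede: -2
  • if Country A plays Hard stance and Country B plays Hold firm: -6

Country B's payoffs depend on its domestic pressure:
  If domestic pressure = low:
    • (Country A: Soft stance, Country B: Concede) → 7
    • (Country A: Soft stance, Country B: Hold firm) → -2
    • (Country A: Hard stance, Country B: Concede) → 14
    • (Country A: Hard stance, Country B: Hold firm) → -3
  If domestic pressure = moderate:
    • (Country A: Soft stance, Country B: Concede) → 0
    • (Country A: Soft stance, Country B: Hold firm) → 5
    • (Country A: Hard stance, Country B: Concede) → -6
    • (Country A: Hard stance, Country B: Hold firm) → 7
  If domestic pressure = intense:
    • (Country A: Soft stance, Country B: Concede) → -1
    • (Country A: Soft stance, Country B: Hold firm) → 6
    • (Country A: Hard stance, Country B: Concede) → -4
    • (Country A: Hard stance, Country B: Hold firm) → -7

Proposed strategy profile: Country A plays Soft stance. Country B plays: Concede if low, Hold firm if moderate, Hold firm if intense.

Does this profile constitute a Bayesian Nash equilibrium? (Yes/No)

Yes

Country A plays Soft stance: E[Soft stance] = 1/5·(-2) + 1/2·(13) + 3/10·(13) = 10; E[Hard stance] = -26/5. Best-responding. ✓
Country B (domestic pressure low), facing Soft stance: Concede gives 7, Hold firm gives -2. Proposed Concede is best. ✓
Country B (domestic pressure moderate), facing Soft stance: Concede gives 0, Hold firm gives 5. Proposed Hold firm is best. ✓
Country B (domestic pressure intense), facing Soft stance: Concede gives -1, Hold firm gives 6. Proposed Hold firm is best. ✓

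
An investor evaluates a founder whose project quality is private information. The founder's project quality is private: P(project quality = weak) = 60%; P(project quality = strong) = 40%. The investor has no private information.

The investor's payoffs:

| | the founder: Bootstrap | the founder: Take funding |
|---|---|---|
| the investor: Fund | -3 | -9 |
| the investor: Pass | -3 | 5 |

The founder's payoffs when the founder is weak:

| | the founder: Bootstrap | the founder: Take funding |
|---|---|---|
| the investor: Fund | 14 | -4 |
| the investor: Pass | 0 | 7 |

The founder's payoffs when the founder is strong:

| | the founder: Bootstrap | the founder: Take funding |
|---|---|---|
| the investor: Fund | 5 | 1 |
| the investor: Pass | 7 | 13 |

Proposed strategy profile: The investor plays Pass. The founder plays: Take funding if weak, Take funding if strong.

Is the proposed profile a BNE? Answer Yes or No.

Yes

The investor plays Pass: E[Pass] = 0.6·(5) + 0.4·(5) = 5; E[Fund] = -9. Best-responding. ✓
The founder (project quality weak), facing Pass: Bootstrap gives 0, Take funding gives 7. Proposed Take funding is best. ✓
The founder (project quality strong), facing Pass: Bootstrap gives 7, Take funding gives 13. Proposed Take funding is best. ✓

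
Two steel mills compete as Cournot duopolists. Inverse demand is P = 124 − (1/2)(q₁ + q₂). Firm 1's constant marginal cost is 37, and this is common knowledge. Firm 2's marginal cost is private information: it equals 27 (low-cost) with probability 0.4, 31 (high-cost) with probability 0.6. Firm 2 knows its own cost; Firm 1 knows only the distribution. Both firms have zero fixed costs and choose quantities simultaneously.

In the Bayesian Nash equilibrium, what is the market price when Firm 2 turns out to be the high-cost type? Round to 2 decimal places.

Type-c best response for Firm 2: q₂(c) = (124 − c) − q₁/2.
Firm 1 maximizes expected profit; its first-order condition is 124 − q₁ − (1/2)E[q₂] − 37 = 0.
Substituting E[q₂] and solving: E[c₂] = 29.4, so q₁ = (124 − 2·37 + 29.4)/(3/2) = 52.9333.
q₂(high-cost) = 66.5333, so P = 124 − (1/2)·(52.9333 + 66.5333) = 64.2667.

64.27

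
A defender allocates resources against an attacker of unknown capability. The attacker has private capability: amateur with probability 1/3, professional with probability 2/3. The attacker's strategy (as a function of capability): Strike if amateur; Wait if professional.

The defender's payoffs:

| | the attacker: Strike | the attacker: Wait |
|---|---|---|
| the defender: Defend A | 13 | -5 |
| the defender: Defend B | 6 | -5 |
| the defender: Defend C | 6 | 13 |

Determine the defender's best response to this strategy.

E[Defend A] = 1/3·(13) + 2/3·(-5) = 1
E[Defend B] = 1/3·(6) + 2/3·(-5) = -4/3
E[Defend C] = 1/3·(6) + 2/3·(13) = 32/3
Best response: Defend C (32/3 is the largest).

Defend C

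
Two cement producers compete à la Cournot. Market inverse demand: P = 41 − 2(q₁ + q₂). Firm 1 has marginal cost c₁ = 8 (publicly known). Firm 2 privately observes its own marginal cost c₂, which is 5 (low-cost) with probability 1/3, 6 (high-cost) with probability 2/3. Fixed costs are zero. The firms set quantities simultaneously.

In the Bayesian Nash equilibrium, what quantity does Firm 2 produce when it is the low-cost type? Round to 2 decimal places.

Firm 2 with cost c maximizes (41 − 2(q₁+q₂) − c)·q₂, giving q₂(c) = (41 − c − 2q₁)/4.
E[c₂] = 1/3·5 + 2/3·6 = 5.66667
Firm 1's FOC against E[q₂] yields q₁ = (41 − 2·8 + E[c₂])/6 = (41 − 16 + 5.66667)/6 = 5.11111.
q₂(low-cost) = (41 − 5 − 2·5.11111)/4 = 6.44444.

6.44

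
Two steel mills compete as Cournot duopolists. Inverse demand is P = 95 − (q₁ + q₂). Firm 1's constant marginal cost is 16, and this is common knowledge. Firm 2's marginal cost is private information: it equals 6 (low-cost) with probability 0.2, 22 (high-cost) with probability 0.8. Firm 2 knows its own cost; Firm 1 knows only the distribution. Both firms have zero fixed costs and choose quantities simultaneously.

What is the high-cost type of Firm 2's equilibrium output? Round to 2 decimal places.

22.87

Type-c best response for Firm 2: q₂(c) = (95 − c)/2 − q₁/2.
Firm 1 maximizes expected profit; its first-order condition is 95 − 2q₁ − E[q₂] − 16 = 0.
Substituting E[q₂] and solving: E[c₂] = 18.8, so q₁ = (95 − 2·16 + 18.8)/3 = 27.2667.
q₂(high-cost) = (95 − 22 − 27.2667)/2 = 22.8667.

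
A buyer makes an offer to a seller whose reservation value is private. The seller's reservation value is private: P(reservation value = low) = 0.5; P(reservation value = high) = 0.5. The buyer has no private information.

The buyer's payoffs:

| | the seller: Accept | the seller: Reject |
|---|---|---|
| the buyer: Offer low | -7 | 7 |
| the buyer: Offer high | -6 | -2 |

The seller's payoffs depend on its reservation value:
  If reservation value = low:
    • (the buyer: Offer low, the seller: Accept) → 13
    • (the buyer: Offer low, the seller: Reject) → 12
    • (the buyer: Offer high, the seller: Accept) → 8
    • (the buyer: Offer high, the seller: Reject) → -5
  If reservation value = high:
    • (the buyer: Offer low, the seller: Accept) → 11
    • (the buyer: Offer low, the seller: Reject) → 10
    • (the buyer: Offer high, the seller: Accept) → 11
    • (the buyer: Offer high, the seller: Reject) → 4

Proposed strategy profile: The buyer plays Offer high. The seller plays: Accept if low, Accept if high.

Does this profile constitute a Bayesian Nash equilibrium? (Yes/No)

Yes

The buyer plays Offer high: E[Offer high] = 0.5·(-6) + 0.5·(-6) = -6; E[Offer low] = -7. Best-responding. ✓
The seller (reservation value low), facing Offer high: Accept gives 8, Reject gives -5. Proposed Accept is best. ✓
The seller (reservation value high), facing Offer high: Accept gives 11, Reject gives 4. Proposed Accept is best. ✓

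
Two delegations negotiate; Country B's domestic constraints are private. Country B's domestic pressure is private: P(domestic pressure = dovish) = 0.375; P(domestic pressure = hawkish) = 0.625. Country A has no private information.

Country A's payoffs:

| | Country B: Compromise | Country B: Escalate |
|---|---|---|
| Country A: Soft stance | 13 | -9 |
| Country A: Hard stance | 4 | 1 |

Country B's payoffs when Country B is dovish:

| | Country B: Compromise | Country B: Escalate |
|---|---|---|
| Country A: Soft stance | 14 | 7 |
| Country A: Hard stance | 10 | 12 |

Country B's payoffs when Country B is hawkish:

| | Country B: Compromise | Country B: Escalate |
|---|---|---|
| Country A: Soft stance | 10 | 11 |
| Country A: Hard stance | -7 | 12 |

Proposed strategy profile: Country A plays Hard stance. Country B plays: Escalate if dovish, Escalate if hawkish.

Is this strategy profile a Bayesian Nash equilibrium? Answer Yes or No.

Yes

Country A plays Hard stance: E[Hard stance] = 0.375·(1) + 0.625·(1) = 1; E[Soft stance] = -9. Best-responding. ✓
Country B (domestic pressure dovish), facing Hard stance: Compromise gives 10, Escalate gives 12. Proposed Escalate is best. ✓
Country B (domestic pressure hawkish), facing Hard stance: Compromise gives -7, Escalate gives 12. Proposed Escalate is best. ✓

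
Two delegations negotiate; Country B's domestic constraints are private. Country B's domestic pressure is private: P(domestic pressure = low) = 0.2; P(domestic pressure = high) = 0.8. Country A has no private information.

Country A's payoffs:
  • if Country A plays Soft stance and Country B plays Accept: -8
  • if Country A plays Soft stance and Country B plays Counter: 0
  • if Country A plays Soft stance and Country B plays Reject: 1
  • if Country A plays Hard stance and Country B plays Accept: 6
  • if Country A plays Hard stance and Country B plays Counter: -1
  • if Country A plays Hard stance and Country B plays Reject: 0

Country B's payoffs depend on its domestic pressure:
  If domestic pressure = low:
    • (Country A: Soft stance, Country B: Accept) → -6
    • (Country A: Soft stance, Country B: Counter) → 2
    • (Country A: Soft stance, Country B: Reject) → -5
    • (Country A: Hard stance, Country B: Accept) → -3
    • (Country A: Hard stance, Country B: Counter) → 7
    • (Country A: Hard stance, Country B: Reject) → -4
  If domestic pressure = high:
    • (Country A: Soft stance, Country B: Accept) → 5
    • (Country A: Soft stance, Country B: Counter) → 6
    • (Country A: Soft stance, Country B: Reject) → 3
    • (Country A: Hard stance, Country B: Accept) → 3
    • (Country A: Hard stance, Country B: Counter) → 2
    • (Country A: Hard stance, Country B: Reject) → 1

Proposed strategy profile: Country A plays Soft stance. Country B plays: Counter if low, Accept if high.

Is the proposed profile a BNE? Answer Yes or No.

No

Country A plays Soft stance: E[Soft stance] = 0.2·(0) + 0.8·(-8) = -6.4; E[Hard stance] = 4.6. Not best-responding. ✗
Country B (domestic pressure low), facing Soft stance: Accept gives -6, Counter gives 2, Reject gives -5. Proposed Counter is best. ✓
Country B (domestic pressure high), facing Soft stance: Accept gives 5, Counter gives 6, Reject gives 3. Proposed Accept is not best — profitable deviation exists. ✗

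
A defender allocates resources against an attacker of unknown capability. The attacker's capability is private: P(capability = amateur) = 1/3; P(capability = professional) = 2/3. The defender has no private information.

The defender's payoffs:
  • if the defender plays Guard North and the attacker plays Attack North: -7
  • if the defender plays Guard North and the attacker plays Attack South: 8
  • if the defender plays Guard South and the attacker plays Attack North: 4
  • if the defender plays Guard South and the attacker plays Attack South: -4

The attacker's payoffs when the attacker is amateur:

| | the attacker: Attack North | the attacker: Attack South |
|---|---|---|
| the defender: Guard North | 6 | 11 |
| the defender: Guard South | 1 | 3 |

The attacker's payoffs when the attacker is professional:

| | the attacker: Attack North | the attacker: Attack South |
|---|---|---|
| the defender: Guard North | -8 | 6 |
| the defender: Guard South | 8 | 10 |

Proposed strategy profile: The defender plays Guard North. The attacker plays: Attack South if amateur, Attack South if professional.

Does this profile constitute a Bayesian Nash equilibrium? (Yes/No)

The defender plays Guard North: E[Guard North] = 1/3·(8) + 2/3·(8) = 8; E[Guard South] = -4. Best-responding. ✓
The attacker (capability amateur), facing Guard North: Attack North gives 6, Attack South gives 11. Proposed Attack South is best. ✓
The attacker (capability professional), facing Guard North: Attack North gives -8, Attack South gives 6. Proposed Attack South is best. ✓

Yes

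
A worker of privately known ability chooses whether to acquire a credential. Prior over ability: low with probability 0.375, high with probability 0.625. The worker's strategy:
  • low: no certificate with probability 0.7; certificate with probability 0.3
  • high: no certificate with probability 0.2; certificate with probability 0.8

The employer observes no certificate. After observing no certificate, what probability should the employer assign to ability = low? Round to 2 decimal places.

Apply Bayes' rule using the sender's strategy as the likelihood.
P(no certificate) = 0.375·0.7 + 0.625·0.2 = 0.3875
P(low | no certificate) = (0.375·0.7) / 0.3875 = 0.2625 / 0.3875 = 0.677419

0.68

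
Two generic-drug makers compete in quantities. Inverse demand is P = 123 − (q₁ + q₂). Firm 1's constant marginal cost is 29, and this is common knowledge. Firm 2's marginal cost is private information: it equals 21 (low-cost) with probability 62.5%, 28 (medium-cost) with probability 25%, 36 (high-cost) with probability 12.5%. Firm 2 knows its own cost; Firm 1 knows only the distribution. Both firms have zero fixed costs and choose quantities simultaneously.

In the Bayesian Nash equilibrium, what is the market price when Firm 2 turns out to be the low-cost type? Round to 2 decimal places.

Type-c best response for Firm 2: q₂(c) = (123 − c)/2 − q₁/2.
Firm 1 maximizes expected profit; its first-order condition is 123 − 2q₁ − E[q₂] − 29 = 0.
Substituting E[q₂] and solving: E[c₂] = 24.625, so q₁ = (123 − 2·29 + 24.625)/3 = 29.875.
q₂(low-cost) = 36.0625, so P = 123 − (29.875 + 36.0625) = 57.0625.

57.06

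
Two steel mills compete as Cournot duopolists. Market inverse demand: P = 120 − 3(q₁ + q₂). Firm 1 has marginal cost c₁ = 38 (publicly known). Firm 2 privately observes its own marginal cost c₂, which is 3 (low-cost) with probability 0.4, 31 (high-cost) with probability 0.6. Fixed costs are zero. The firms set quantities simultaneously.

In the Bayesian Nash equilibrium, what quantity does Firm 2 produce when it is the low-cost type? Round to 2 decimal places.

Type-c best response for Firm 2: q₂(c) = (120 − c)/6 − q₁/2.
Firm 1 maximizes expected profit; its first-order condition is 120 − 6q₁ − 3E[q₂] − 38 = 0.
Substituting E[q₂] and solving: E[c₂] = 19.8, so q₁ = (120 − 2·38 + 19.8)/9 = 7.08889.
q₂(low-cost) = (120 − 3 − 3·7.08889)/6 = 15.9556.

15.96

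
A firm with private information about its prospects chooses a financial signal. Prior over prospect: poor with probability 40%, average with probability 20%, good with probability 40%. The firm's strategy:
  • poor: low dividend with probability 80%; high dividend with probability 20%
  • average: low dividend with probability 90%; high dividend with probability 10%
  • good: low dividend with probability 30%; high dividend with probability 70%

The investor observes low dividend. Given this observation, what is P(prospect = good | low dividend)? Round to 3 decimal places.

0.194

P(low dividend) = 0.4·0.8 + 0.2·0.9 + 0.4·0.3 = 0.62
P(good | low dividend) = (0.4·0.3) / 0.62 = 0.12 / 0.62 = 0.193548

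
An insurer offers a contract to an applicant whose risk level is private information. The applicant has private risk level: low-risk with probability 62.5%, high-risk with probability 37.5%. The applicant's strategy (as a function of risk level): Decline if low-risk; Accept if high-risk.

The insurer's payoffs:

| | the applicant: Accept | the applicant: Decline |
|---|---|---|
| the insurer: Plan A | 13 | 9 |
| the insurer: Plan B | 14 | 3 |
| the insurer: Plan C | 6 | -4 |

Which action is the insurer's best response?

Plan A

Compute the insurer's expected payoff for each action, taking the expectation over the applicant's type.
E[Plan A] = 0.625·(9) + 0.375·(13) = 10.5
E[Plan B] = 0.625·(3) + 0.375·(14) = 7.125
E[Plan C] = 0.625·(-4) + 0.375·(6) = -0.25
Best response: Plan A (10.5 is the largest).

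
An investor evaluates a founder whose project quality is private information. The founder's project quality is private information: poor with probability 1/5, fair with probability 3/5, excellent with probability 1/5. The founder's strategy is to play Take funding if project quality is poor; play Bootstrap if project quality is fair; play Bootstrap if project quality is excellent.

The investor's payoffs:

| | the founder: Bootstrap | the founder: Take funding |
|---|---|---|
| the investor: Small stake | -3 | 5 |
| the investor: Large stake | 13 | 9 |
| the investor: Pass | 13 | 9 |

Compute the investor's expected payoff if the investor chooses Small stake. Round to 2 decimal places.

-1.40

E[Small stake] = 1/5·5 + 3/5·(-3) + 1/5·(-3) = 1 + (-9/5) + (-3/5) = -7/5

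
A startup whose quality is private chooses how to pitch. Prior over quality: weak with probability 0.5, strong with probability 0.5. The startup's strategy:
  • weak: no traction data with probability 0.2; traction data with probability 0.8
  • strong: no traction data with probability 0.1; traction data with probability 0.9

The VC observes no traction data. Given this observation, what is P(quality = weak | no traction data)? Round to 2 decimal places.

0.67

P(no traction data) = 0.5·0.2 + 0.5·0.1 = 0.15
P(weak | no traction data) = (0.5·0.2) / 0.15 = 0.1 / 0.15 = 0.666667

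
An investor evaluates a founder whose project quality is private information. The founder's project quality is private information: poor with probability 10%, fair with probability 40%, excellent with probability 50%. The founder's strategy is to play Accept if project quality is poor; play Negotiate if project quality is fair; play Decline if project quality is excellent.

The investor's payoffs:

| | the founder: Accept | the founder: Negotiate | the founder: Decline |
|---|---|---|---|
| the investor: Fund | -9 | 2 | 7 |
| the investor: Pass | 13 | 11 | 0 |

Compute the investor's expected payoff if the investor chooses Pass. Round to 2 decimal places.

E[Pass] = 0.1·13 + 0.4·11 + 0.5·0 = 1.3 + 4.4 + 0 = 5.7

5.70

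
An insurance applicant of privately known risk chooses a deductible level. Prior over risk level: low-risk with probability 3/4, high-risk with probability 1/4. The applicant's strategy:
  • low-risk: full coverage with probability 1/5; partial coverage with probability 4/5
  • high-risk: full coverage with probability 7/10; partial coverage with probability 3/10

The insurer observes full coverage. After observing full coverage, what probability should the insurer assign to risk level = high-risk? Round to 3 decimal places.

0.538

Apply Bayes' rule using the sender's strategy as the likelihood.
P(full coverage) = (3/4)·(1/5) + (1/4)·(7/10) = 13/40
P(high-risk | full coverage) = ((1/4)·(7/10)) / (13/40) = (7/40) / (13/40) = 7/13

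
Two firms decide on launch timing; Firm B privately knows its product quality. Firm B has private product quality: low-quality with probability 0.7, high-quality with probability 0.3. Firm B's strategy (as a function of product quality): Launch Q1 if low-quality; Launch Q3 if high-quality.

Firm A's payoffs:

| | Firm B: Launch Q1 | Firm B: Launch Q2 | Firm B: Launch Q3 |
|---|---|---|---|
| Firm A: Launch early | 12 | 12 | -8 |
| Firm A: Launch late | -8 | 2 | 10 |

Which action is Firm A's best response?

Compute Firm A's expected payoff for each action, taking the expectation over Firm B's type.
E[Launch early] = 0.7·(12) + 0.3·(-8) = 6
E[Launch late] = 0.7·(-8) + 0.3·(10) = -2.6
Best response: Launch early (6 is the largest).

Launch early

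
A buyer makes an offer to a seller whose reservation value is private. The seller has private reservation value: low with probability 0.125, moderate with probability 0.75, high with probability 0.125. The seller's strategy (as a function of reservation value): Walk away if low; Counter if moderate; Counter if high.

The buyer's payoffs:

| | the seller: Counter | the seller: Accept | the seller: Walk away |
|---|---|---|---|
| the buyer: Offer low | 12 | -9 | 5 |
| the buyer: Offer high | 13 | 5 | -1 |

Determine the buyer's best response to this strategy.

E[Offer low] = 0.125·(5) + 0.75·(12) + 0.125·(12) = 11.125
E[Offer high] = 0.125·(-1) + 0.75·(13) + 0.125·(13) = 11.25
Best response: Offer high (11.25 is the largest).

Offer high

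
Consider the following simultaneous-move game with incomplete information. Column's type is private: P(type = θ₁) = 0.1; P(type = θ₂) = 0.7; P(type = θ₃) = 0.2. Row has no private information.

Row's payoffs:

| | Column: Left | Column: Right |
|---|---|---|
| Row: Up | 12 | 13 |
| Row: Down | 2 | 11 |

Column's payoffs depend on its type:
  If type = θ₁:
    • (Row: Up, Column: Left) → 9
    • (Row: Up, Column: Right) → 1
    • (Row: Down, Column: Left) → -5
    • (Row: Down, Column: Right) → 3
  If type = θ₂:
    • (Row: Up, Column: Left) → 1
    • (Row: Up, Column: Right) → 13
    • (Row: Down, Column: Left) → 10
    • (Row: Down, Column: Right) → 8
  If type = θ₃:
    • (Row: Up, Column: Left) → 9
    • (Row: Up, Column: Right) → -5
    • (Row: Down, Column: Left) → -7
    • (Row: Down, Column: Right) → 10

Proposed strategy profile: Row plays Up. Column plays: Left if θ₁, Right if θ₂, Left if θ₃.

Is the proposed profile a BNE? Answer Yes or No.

Yes

Row plays Up: E[Up] = 0.1·(12) + 0.7·(13) + 0.2·(12) = 12.7; E[Down] = 8.3. Best-responding. ✓
Column (type θ₁), facing Up: Left gives 9, Right gives 1. Proposed Left is best. ✓
Column (type θ₂), facing Up: Left gives 1, Right gives 13. Proposed Right is best. ✓
Column (type θ₃), facing Up: Left gives 9, Right gives -5. Proposed Left is best. ✓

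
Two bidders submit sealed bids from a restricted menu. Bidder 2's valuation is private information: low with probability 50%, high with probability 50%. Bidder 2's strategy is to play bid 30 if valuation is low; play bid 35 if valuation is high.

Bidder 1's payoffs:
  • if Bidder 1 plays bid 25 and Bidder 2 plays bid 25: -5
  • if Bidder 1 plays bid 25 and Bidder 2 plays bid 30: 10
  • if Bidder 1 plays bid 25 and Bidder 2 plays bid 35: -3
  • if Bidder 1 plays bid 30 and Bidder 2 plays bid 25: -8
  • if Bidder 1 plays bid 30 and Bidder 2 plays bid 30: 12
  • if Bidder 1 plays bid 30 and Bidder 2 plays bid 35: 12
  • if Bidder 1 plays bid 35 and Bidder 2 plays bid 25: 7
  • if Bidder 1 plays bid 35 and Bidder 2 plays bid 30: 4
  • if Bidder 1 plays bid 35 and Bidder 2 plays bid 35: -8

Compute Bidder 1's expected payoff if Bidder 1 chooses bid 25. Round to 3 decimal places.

3.500

Take the expectation over Bidder 2's valuation, weighting each type's action by its prior probability.
E[bid 25] = 0.5·10 + 0.5·(-3) = 5 + (-1.5) = 3.5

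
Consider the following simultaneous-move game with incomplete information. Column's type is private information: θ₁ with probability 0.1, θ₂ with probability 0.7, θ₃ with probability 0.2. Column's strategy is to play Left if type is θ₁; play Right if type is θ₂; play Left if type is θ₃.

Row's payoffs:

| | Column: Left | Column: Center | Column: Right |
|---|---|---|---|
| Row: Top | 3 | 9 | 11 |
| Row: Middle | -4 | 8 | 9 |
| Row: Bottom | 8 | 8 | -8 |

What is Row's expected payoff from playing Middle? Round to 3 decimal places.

5.100

E[Middle] = 0.1·(-4) + 0.7·9 + 0.2·(-4) = (-0.4) + 6.3 + (-0.8) = 5.1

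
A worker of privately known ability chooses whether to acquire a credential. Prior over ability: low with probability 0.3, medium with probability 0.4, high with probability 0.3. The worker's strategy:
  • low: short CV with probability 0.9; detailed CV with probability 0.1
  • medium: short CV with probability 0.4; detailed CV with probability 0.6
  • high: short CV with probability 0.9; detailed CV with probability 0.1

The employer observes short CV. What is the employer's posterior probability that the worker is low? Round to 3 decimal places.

0.386

Apply Bayes' rule using the sender's strategy as the likelihood.
P(short CV) = 0.3·0.9 + 0.4·0.4 + 0.3·0.9 = 0.7
P(low | short CV) = (0.3·0.9) / 0.7 = 0.27 / 0.7 = 0.385714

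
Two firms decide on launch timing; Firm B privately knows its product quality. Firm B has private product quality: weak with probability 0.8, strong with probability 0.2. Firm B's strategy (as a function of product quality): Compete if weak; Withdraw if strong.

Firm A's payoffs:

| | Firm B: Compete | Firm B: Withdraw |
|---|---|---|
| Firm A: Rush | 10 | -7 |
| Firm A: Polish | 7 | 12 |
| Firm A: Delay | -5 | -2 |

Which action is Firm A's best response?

E[Rush] = 0.8·(10) + 0.2·(-7) = 6.6
E[Polish] = 0.8·(7) + 0.2·(12) = 8
E[Delay] = 0.8·(-5) + 0.2·(-2) = -4.4
Best response: Polish (8 is the largest).

Polish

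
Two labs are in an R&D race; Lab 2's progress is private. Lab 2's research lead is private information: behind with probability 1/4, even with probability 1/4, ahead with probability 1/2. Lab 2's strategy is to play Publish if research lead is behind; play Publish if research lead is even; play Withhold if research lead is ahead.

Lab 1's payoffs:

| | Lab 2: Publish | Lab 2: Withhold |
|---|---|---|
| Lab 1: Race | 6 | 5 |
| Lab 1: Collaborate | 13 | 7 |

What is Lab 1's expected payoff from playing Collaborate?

10

E[Collaborate] = 1/4·13 + 1/4·13 + 1/2·7 = 13/4 + 13/4 + 7/2 = 10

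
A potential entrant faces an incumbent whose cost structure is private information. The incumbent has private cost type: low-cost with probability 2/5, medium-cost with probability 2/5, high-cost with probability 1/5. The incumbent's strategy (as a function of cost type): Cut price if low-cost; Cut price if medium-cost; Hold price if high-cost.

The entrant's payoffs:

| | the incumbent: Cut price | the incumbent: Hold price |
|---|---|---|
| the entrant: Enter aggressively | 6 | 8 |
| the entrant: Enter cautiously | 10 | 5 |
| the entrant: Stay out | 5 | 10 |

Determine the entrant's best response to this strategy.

Enter cautiously

Compute the entrant's expected payoff for each action, taking the expectation over the incumbent's type.
E[Enter aggressively] = 2/5·(6) + 2/5·(6) + 1/5·(8) = 32/5
E[Enter cautiously] = 2/5·(10) + 2/5·(10) + 1/5·(5) = 9
E[Stay out] = 2/5·(5) + 2/5·(5) + 1/5·(10) = 6
Best response: Enter cautiously (9 is the largest).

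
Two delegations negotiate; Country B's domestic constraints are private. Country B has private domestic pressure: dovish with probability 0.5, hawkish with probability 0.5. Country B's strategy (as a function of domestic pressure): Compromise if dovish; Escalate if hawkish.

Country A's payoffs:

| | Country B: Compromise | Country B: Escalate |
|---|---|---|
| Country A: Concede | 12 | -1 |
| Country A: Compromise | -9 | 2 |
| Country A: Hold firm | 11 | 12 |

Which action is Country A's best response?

E[Concede] = 0.5·(12) + 0.5·(-1) = 5.5
E[Compromise] = 0.5·(-9) + 0.5·(2) = -3.5
E[Hold firm] = 0.5·(11) + 0.5·(12) = 11.5
Best response: Hold firm (11.5 is the largest).

Hold firm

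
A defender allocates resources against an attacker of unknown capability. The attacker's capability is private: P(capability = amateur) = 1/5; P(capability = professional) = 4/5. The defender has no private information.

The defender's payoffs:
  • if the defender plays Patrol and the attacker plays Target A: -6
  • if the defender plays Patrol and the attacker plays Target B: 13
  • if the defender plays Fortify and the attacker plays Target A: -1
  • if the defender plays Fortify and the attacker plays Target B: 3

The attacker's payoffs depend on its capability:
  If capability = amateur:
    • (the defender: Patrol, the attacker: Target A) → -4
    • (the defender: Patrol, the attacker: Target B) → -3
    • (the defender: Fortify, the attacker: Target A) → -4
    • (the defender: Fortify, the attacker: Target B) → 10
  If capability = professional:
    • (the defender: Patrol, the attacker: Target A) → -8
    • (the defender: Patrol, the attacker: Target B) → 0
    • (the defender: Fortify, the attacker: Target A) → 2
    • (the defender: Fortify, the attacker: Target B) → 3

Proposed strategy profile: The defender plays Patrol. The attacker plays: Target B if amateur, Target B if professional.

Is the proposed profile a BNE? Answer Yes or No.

Yes

The defender plays Patrol: E[Patrol] = 1/5·(13) + 4/5·(13) = 13; E[Fortify] = 3. Best-responding. ✓
The attacker (capability amateur), facing Patrol: Target A gives -4, Target B gives -3. Proposed Target B is best. ✓
The attacker (capability professional), facing Patrol: Target A gives -8, Target B gives 0. Proposed Target B is best. ✓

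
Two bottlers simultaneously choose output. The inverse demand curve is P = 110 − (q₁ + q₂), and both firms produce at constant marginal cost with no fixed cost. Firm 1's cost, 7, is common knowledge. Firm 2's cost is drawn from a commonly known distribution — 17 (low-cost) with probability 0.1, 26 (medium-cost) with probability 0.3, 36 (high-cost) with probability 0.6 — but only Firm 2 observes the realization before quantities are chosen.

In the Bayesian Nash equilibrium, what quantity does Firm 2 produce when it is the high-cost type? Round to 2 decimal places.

15.82

Firm 2 with cost c maximizes (110 − (q₁+q₂) − c)·q₂, giving q₂(c) = (110 − c − q₁)/2.
E[c₂] = 0.1·17 + 0.3·26 + 0.6·36 = 31.1
Firm 1's FOC against E[q₂] yields q₁ = (110 − 2·7 + E[c₂])/3 = (110 − 14 + 31.1)/3 = 42.3667.
q₂(high-cost) = (110 − 36 − 42.3667)/2 = 15.8167.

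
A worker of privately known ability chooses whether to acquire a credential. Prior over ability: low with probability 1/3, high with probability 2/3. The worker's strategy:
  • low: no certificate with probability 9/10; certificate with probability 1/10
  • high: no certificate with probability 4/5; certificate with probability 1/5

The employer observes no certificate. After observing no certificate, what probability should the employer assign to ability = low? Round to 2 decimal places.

P(no certificate) = (1/3)·(9/10) + (2/3)·(4/5) = 5/6
P(low | no certificate) = ((1/3)·(9/10)) / (5/6) = (3/10) / (5/6) = 9/25

0.36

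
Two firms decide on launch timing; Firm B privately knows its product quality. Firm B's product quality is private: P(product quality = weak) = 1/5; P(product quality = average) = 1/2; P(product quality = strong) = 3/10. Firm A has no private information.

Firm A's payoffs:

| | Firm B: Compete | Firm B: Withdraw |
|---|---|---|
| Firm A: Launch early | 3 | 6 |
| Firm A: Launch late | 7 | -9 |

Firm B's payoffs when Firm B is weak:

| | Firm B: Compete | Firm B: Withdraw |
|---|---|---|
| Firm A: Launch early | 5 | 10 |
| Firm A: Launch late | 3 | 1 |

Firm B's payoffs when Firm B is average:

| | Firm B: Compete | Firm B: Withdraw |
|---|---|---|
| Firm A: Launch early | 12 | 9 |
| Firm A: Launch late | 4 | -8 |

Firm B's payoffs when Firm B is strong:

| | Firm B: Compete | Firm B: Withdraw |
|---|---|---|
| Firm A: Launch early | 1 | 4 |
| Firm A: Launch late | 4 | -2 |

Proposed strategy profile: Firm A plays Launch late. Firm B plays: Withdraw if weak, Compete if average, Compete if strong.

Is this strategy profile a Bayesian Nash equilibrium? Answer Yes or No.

Firm A plays Launch late: E[Launch late] = 1/5·(-9) + 1/2·(7) + 3/10·(7) = 19/5; E[Launch early] = 18/5. Best-responding. ✓
Firm B (product quality weak), facing Launch late: Compete gives 3, Withdraw gives 1. Proposed Withdraw is not best — profitable deviation exists. ✗
Firm B (product quality average), facing Launch late: Compete gives 4, Withdraw gives -8. Proposed Compete is best. ✓
Firm B (product quality strong), facing Launch late: Compete gives 4, Withdraw gives -2. Proposed Compete is best. ✓

No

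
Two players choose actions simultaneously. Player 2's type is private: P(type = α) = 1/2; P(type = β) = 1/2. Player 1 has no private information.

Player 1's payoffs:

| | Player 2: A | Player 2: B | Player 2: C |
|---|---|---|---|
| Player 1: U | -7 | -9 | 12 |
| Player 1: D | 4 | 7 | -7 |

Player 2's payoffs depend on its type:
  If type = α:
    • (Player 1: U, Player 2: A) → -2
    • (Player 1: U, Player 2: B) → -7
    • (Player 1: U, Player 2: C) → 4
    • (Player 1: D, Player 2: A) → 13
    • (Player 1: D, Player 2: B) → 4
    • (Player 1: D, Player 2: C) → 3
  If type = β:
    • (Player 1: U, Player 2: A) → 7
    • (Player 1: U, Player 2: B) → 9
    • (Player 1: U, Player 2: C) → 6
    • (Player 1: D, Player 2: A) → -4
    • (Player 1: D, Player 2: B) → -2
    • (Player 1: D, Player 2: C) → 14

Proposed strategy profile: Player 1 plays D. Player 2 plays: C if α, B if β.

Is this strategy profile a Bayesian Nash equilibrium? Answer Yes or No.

No

Player 1 plays D: E[D] = 1/2·(-7) + 1/2·(7) = 0; E[U] = 3/2. Not best-responding. ✗
Player 2 (type α), facing D: A gives 13, B gives 4, C gives 3. Proposed C is not best — profitable deviation exists. ✗
Player 2 (type β), facing D: A gives -4, B gives -2, C gives 14. Proposed B is not best — profitable deviation exists. ✗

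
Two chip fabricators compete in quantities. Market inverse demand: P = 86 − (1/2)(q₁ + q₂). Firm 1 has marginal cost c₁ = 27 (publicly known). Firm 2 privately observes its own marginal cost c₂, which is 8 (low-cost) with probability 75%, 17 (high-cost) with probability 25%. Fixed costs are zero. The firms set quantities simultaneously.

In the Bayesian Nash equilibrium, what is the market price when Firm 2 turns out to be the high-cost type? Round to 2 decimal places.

44.46

Each type of Firm 2 best-responds to q₁; Firm 1 best-responds to the expected q₂ over Firm 2's types.
Firm 2 with cost c maximizes (86 − (1/2)(q₁+q₂) − c)·q₂, giving q₂(c) = (86 − c − (1/2)q₁).
E[c₂] = 0.75·8 + 0.25·17 = 10.25
Firm 1's FOC against E[q₂] yields q₁ = (86 − 2·27 + E[c₂])/(3/2) = (86 − 54 + 10.25)/(3/2) = 28.1667.
q₂(high-cost) = 54.9167, so P = 86 − (1/2)·(28.1667 + 54.9167) = 44.4583.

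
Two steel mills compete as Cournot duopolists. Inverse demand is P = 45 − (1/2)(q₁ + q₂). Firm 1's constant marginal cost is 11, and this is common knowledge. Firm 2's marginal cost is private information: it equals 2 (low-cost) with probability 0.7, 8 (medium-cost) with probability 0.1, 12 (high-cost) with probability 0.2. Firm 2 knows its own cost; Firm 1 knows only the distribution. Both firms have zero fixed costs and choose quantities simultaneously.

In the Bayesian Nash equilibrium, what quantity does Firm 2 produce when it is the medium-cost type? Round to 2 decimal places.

27.80

Type-c best response for Firm 2: q₂(c) = (45 − c) − q₁/2.
Firm 1 maximizes expected profit; its first-order condition is 45 − q₁ − (1/2)E[q₂] − 11 = 0.
Substituting E[q₂] and solving: E[c₂] = 4.6, so q₁ = (45 − 2·11 + 4.6)/(3/2) = 18.4.
q₂(medium-cost) = (45 − 8 − (1/2)·18.4) = 27.8.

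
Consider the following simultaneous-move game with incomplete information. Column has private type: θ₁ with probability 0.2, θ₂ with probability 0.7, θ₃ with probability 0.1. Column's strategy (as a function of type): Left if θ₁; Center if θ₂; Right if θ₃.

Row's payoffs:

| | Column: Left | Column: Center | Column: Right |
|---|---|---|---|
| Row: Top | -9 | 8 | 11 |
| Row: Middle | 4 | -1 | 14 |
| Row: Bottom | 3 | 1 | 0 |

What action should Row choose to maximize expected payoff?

Compute Row's expected payoff for each action, taking the expectation over Column's type.
E[Top] = 0.2·(-9) + 0.7·(8) + 0.1·(11) = 4.9
E[Middle] = 0.2·(4) + 0.7·(-1) + 0.1·(14) = 1.5
E[Bottom] = 0.2·(3) + 0.7·(1) + 0.1·(0) = 1.3
Best response: Top (4.9 is the largest).

Top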